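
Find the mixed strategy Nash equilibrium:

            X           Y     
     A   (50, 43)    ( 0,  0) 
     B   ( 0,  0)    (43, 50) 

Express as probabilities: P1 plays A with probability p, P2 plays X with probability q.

p = 0.5376, q = 0.4624

Work:
Find probabilities that make opponent indifferent:
P2 chooses q to make P1 indifferent between A and B
P1 chooses p to make P2 indifferent between X and Y
Mixed NE: P1 plays (A: 0.5376, B: 0.4624), P2 plays (X: 0.4624, Y: 0.5376)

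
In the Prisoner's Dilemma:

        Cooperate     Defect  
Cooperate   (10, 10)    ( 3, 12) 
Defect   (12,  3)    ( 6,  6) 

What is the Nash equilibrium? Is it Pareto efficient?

(Defect, Defect) is NE; not Pareto efficient

Work:
Defect dominates Cooperate for both players:
If P2 cooperates: Defect (12) > Cooperate (10)
If P2 defects: Defect (6) > Cooperate (3)
NE: (Defect, Defect) with payoff (6, 6)
But (Cooperate, Cooperate) = (10, 10) Pareto dominates (6, 6)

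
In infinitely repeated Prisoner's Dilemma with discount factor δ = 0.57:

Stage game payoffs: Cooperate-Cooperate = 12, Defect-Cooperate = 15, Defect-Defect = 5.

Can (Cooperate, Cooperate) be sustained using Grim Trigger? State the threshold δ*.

δ* = 0.3; since δ = 0.57 ≥ 0.3, cooperation can be sustained

Work:
For Grim Trigger:
Cooperate forever: 12/(1-δ)
Defect then punished: 15 + 5·δ/(1-δ)
Need: 12/(1-δ) ≥ 15 + 5·δ/(1-δ)
Solving: δ ≥ (T-R)/(T-P) = (15-12)/(15-5) = 0.3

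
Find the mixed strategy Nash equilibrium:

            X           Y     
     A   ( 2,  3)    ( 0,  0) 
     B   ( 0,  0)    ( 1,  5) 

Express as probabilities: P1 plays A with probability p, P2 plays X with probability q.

p = 0.625, q = 0.3333

Work:
Find probabilities that make opponent indifferent:
P2 chooses q to make P1 indifferent between A and B
P1 chooses p to make P2 indifferent between X and Y
Mixed NE: P1 plays (A: 0.625, B: 0.375), P2 plays (X: 0.3333, Y: 0.6667)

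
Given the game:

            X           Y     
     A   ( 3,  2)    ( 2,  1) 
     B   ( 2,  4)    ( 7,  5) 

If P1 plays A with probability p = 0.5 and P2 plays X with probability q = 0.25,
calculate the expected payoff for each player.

E[P1] = 4.0, E[P2] = 3.0

Work:
E[P1] = p·q·π₁(A,X) + p·(1-q)·π₁(A,Y) + (1-p)·q·π₁(B,X) + (1-p)·(1-q)·π₁(B,Y)
= 0.5·0.25·3 + 0.5·0.75·2 + 0.5·0.25·2 + 0.5·0.75·7
= 4.0

E[P2] = 3.0 (similar calculation)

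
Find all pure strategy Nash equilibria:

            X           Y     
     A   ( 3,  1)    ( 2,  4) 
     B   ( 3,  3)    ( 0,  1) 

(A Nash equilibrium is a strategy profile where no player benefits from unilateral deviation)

Nash equilibrium: (A, Y), (B, X)

Work:
Best responses:
  P1 vs X: payoffs [3, 3] → best response A/B (payoff 3)
  P1 vs Y: payoffs [2, 0] → best response A (payoff 2)
  P2 vs A: payoffs [1, 4] → best response Y (payoff 4)
  P2 vs B: payoffs [3, 1] → best response X (payoff 3)
Mutual best responses: (A,Y), (B,X) → Nash equilibria.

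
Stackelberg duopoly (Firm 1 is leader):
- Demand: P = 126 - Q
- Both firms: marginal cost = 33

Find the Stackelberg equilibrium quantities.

q₁* (leader) = 46.5, q₂* (follower) = 23.25

Work:
Follower's reaction: q₂ = (a - c - q₁)/2
Leader substitutes: π₁ = q₁·(a - q₁ - (a-c-q₁)/2 - c)
FOC: q₁* = (126 - 33)/2 = 46.50
Then: q₂* = (126 - 33 - 46.5)/2 = 23.25
Leader has first-mover advantage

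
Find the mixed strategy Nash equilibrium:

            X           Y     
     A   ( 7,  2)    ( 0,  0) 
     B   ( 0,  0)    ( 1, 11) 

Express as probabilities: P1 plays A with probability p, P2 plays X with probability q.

p = 0.8462, q = 0.125

Work:
Find probabilities that make opponent indifferent:
P2 chooses q to make P1 indifferent between A and B
P1 chooses p to make P2 indifferent between X and Y
Mixed NE: P1 plays (A: 0.8462, B: 0.1538), P2 plays (X: 0.125, Y: 0.875)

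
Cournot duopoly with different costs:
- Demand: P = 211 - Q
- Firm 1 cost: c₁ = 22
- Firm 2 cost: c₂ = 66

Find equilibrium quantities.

q₁* = 77.67, q₂* = 33.67

Work:
Reaction: q₁ = (211 - 22 - q₂)/2
Reaction: q₂ = (211 - 66 - q₁)/2
Solve simultaneously:
q₁* = (211 - 2×22 + 66)/3 = 77.67
q₂* = (211 - 2×66 + 22)/3 = 33.67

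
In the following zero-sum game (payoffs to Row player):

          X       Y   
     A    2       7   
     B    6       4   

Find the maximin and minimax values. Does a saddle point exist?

Maximin = 4, Minimax = 6, Saddle: False

Work:
Row minimums: [2, 4] → maximin = 4
Column maximums: [6, 7] → minimax = 6
No saddle point (maximin ≠ minimax). Mixed strategy needed.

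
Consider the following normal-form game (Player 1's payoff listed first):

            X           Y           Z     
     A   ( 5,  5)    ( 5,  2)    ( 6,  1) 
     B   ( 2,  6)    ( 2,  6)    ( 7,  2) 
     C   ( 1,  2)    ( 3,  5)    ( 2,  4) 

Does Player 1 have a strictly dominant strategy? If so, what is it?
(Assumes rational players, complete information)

No strictly dominant strategy exists for Player 1

Work:
A strategy strictly dominates another if it gives a strictly higher payoff against every opponent action. Compare each pair of P1's strategies column-by-column:
  A vs B: [5 vs 2, 5 vs 2, 6 vs 7] → A does not strictly dominate B (column Z: 6 ≤ 7)
  A vs C: [5 vs 1, 5 vs 3, 6 vs 2] → A strictly dominates C
  B vs A: [2 vs 5, 2 vs 5, 7 vs 6] → B does not strictly dominate A (column X: 2 ≤ 5)
  B vs C: [2 vs 1, 2 vs 3, 7 vs 2] → B does not strictly dominate C (column Y: 2 ≤ 3)
  C vs A: [1 vs 5, 3 vs 5, 2 vs 6] → C does not strictly dominate A (column X: 1 ≤ 5)
  C vs B: [1 vs 2, 3 vs 2, 2 vs 7] → C does not strictly dominate B (column X: 1 ≤ 2)
No single strategy strictly dominates all others → no strictly dominant strategy.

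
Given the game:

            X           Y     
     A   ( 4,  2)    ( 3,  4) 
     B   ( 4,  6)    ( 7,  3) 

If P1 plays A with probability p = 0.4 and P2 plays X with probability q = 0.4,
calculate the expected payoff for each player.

E[P1] = 4.84, E[P2] = 3.8

Work:
E[P1] = p·q·π₁(A,X) + p·(1-q)·π₁(A,Y) + (1-p)·q·π₁(B,X) + (1-p)·(1-q)·π₁(B,Y)
= 0.4·0.4·4 + 0.4·0.6·3 + 0.6·0.4·4 + 0.6·0.6·7
= 4.84

E[P2] = 3.8 (similar calculation)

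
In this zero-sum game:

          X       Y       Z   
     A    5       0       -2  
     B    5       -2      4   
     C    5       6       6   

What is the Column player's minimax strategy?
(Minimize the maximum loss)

Column should play X, value = 5

Work:
Column player minimizes Row's maximum payoff:
Column X: max payoff to Row = 5
Column Y: max payoff to Row = 6
Column Z: max payoff to Row = 6
Minimum is 5, achieved by column X.
Minimax strategy: X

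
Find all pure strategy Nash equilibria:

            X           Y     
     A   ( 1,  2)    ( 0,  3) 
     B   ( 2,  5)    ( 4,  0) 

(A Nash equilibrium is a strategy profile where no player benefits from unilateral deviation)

Nash equilibrium: (B, X)

Work:
Best responses:
  P1 vs X: payoffs [1, 2] → best response B (payoff 2)
  P1 vs Y: payoffs [0, 4] → best response B (payoff 4)
  P2 vs A: payoffs [2, 3] → best response Y (payoff 3)
  P2 vs B: payoffs [5, 0] → best response X (payoff 5)
Mutual best responses: (B,X) → Nash equilibria.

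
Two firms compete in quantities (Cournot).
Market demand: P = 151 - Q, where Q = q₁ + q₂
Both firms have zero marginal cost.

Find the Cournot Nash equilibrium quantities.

q₁* = q₂* = 50.33; P* = 50.33

Work:
Profit: π_i = P·q_i = (a - q_i - q_j)·q_i
FOC: ∂π_i/∂q_i = a - 2q_i - q_j = 0
Reaction function: q_i = (151 - q_j)/2
Symmetry: q* = 151/3 = 50.33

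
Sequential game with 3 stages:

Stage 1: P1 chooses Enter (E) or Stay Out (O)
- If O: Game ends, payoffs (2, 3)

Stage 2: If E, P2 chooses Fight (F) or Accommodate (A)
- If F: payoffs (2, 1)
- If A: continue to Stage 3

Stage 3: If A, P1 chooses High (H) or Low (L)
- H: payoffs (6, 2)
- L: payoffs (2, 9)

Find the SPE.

SPE: (E, A, H); Outcome (6, 2)

Work:
Stage 3: P1 chooses H (6 vs 2)
Stage 2: P2: F->1, A->2 (anticipating H). Choose A
Stage 1: P1: O->2, E->6 (anticipating A, H). Choose E
SPE path: E -> A -> H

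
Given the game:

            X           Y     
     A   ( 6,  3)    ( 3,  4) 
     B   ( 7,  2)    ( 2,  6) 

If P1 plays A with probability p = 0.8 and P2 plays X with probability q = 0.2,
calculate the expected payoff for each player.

E[P1] = 3.48, E[P2] = 4.08

Work:
E[P1] = p·q·π₁(A,X) + p·(1-q)·π₁(A,Y) + (1-p)·q·π₁(B,X) + (1-p)·(1-q)·π₁(B,Y)
= 0.8·0.2·6 + 0.8·0.8·3 + 0.2·0.2·7 + 0.2·0.8·2
= 3.48

E[P2] = 4.08 (similar calculation)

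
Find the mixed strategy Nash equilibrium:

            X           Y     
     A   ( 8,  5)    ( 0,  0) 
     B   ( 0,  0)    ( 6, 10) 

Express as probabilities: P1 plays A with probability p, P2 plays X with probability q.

p = 0.6667, q = 0.4286

Work:
Find probabilities that make opponent indifferent:
P2 chooses q to make P1 indifferent between A and B
P1 chooses p to make P2 indifferent between X and Y
Mixed NE: P1 plays (A: 0.6667, B: 0.3333), P2 plays (X: 0.4286, Y: 0.5714)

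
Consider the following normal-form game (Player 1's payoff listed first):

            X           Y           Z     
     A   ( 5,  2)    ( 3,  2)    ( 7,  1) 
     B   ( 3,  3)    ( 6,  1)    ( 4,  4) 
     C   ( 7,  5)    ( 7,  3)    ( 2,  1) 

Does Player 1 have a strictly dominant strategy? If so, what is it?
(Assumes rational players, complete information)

No strictly dominant strategy exists for Player 1

Work:
A strategy strictly dominates another if it gives a strictly higher payoff against every opponent action. Compare each pair of P1's strategies column-by-column:
  A vs B: [5 vs 3, 3 vs 6, 7 vs 4] → A does not strictly dominate B (column Y: 3 ≤ 6)
  A vs C: [5 vs 7, 3 vs 7, 7 vs 2] → A does not strictly dominate C (column X: 5 ≤ 7)
  B vs A: [3 vs 5, 6 vs 3, 4 vs 7] → B does not strictly dominate A (column X: 3 ≤ 5)
  B vs C: [3 vs 7, 6 vs 7, 4 vs 2] → B does not strictly dominate C (column X: 3 ≤ 7)
  C vs A: [7 vs 5, 7 vs 3, 2 vs 7] → C does not strictly dominate A (column Z: 2 ≤ 7)
  C vs B: [7 vs 3, 7 vs 6, 2 vs 4] → C does not strictly dominate B (column Z: 2 ≤ 4)
No single strategy strictly dominates all others → no strictly dominant strategy.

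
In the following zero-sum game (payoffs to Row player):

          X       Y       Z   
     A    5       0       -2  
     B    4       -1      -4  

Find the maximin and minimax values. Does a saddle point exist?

Maximin = -2, Minimax = -2, Saddle: True

Work:
Row minimums: [-2, -4] → maximin = -2
Column maximums: [5, 0, -2] → minimax = -2
Saddle point exists! Game value = -2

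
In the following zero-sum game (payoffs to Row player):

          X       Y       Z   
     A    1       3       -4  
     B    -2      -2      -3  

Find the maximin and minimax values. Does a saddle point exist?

Maximin = -3, Minimax = -3, Saddle: True

Work:
Row minimums: [-4, -3] → maximin = -3
Column maximums: [1, 3, -3] → minimax = -3
Saddle point exists! Game value = -3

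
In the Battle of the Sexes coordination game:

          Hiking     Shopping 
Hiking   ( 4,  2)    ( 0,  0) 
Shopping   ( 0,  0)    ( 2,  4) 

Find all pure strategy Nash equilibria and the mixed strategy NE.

Pure NE: (Hiking, Hiking) and (Shopping, Shopping); Mixed NE: p = 0.6667, q = 0.3333

Work:
Check pure NE:
(Hiking, Hiking): (4, 2) - no unilateral deviation beneficial
(Shopping, Shopping): (2, 4) - no unilateral deviation beneficial
Mixed NE: P1 plays Hiking with p = 0.6667, P2 plays Hiking with q = 0.3333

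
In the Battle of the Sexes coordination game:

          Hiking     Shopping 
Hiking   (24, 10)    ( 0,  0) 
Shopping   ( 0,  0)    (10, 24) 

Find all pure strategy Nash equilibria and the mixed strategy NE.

Pure NE: (Hiking, Hiking) and (Shopping, Shopping); Mixed NE: p = 0.7059, q = 0.2941

Work:
Check pure NE:
(Hiking, Hiking): (24, 10) - no unilateral deviation beneficial
(Shopping, Shopping): (10, 24) - no unilateral deviation beneficial
Mixed NE: P1 plays Hiking with p = 0.7059, P2 plays Hiking with q = 0.2941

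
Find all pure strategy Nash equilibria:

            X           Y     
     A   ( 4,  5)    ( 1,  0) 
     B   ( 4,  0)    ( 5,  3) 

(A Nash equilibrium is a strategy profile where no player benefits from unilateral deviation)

Nash equilibrium: (A, X), (B, Y)

Work:
Best responses:
  P1 vs X: payoffs [4, 4] → best response A/B (payoff 4)
  P1 vs Y: payoffs [1, 5] → best response B (payoff 5)
  P2 vs A: payoffs [5, 0] → best response X (payoff 5)
  P2 vs B: payoffs [0, 3] → best response Y (payoff 3)
Mutual best responses: (A,X), (B,Y) → Nash equilibria.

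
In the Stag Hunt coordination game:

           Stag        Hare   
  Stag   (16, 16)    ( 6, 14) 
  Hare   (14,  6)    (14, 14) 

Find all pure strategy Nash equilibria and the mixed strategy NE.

Pure NE: (Stag, Stag) and (Hare, Hare); Mixed NE: p = 0.8, q = 0.8

Work:
Check pure NE:
(Stag, Stag): (16, 16) - no unilateral deviation beneficial
(Hare, Hare): (14, 14) - no unilateral deviation beneficial
Mixed NE: P1 plays Stag with p = 0.8, P2 plays Stag with q = 0.8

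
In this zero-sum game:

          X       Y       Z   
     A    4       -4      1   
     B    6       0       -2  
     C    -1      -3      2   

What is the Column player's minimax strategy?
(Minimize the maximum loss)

Column should play Y, value = 0

Work:
Column player minimizes Row's maximum payoff:
Column X: max payoff to Row = 6
Column Y: max payoff to Row = 0
Column Z: max payoff to Row = 2
Minimum is 0, achieved by column Y.
Minimax strategy: Y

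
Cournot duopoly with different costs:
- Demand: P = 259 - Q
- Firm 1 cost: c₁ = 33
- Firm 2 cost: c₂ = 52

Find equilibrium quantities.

q₁* = 81.67, q₂* = 62.67

Work:
Reaction: q₁ = (259 - 33 - q₂)/2
Reaction: q₂ = (259 - 52 - q₁)/2
Solve simultaneously:
q₁* = (259 - 2×33 + 52)/3 = 81.67
q₂* = (259 - 2×52 + 33)/3 = 62.67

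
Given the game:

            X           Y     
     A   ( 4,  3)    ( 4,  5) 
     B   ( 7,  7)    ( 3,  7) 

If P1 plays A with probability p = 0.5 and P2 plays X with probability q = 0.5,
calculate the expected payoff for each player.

E[P1] = 4.5, E[P2] = 5.5

Work:
E[P1] = p·q·π₁(A,X) + p·(1-q)·π₁(A,Y) + (1-p)·q·π₁(B,X) + (1-p)·(1-q)·π₁(B,Y)
= 0.5·0.5·4 + 0.5·0.5·4 + 0.5·0.5·7 + 0.5·0.5·3
= 4.5

E[P2] = 5.5 (similar calculation)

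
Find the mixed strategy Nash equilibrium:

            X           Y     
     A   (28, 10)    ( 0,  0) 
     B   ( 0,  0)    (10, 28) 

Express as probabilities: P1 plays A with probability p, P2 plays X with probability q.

p = 0.7368, q = 0.2632

Work:
Find probabilities that make opponent indifferent:
P2 chooses q to make P1 indifferent between A and B
P1 chooses p to make P2 indifferent between X and Y
Mixed NE: P1 plays (A: 0.7368, B: 0.2632), P2 plays (X: 0.2632, Y: 0.7368)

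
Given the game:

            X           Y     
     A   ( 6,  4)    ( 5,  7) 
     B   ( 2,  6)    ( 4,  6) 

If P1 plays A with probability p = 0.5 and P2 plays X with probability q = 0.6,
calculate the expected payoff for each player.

E[P1] = 4.2, E[P2] = 5.6

Work:
E[P1] = p·q·π₁(A,X) + p·(1-q)·π₁(A,Y) + (1-p)·q·π₁(B,X) + (1-p)·(1-q)·π₁(B,Y)
= 0.5·0.6·6 + 0.5·0.4·5 + 0.5·0.6·2 + 0.5·0.4·4
= 4.2

E[P2] = 5.6 (similar calculation)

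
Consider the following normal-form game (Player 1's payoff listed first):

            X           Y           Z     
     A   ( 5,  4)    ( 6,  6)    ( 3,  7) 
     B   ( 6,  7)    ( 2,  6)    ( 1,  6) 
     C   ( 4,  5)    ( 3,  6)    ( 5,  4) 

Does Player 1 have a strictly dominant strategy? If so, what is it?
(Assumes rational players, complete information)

No strictly dominant strategy exists for Player 1

Work:
A strategy strictly dominates another if it gives a strictly higher payoff against every opponent action. Compare each pair of P1's strategies column-by-column:
  A vs B: [5 vs 6, 6 vs 2, 3 vs 1] → A does not strictly dominate B (column X: 5 ≤ 6)
  A vs C: [5 vs 4, 6 vs 3, 3 vs 5] → A does not strictly dominate C (column Z: 3 ≤ 5)
  B vs A: [6 vs 5, 2 vs 6, 1 vs 3] → B does not strictly dominate A (column Y: 2 ≤ 6)
  B vs C: [6 vs 4, 2 vs 3, 1 vs 5] → B does not strictly dominate C (column Y: 2 ≤ 3)
  C vs A: [4 vs 5, 3 vs 6, 5 vs 3] → C does not strictly dominate A (column X: 4 ≤ 5)
  C vs B: [4 vs 6, 3 vs 2, 5 vs 1] → C does not strictly dominate B (column X: 4 ≤ 6)
No single strategy strictly dominates all others → no strictly dominant strategy.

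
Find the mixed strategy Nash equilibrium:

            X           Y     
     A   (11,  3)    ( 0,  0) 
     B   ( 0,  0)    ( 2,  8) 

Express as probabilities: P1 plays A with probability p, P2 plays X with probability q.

p = 0.7273, q = 0.1538

Work:
Find probabilities that make opponent indifferent:
P2 chooses q to make P1 indifferent between A and B
P1 chooses p to make P2 indifferent between X and Y
Mixed NE: P1 plays (A: 0.7273, B: 0.2727), P2 plays (X: 0.1538, Y: 0.8462)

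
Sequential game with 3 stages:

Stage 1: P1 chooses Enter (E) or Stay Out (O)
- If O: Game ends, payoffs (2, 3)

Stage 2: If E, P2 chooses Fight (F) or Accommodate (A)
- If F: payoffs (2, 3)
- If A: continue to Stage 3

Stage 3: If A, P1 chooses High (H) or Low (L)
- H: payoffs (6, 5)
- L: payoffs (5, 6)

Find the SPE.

SPE: (E, A, H); Outcome (6, 5)

Work:
Stage 3: P1 chooses H (6 vs 5)
Stage 2: P2: F->3, A->5 (anticipating H). Choose A
Stage 1: P1: O->2, E->6 (anticipating A, H). Choose E
SPE path: E -> A -> H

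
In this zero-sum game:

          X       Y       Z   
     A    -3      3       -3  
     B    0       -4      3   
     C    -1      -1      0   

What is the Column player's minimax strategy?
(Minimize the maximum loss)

Column should play X, value = 0

Work:
Column player minimizes Row's maximum payoff:
Column X: max payoff to Row = 0
Column Y: max payoff to Row = 3
Column Z: max payoff to Row = 3
Minimum is 0, achieved by column X.
Minimax strategy: X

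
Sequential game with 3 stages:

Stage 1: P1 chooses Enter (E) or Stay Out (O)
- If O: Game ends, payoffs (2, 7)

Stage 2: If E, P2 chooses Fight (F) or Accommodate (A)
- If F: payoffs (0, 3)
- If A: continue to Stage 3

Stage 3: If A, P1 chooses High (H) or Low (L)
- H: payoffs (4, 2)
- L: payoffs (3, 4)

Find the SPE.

SPE: (O, F, H); Outcome (2, 7)

Work:
Stage 3: P1 chooses H (4 vs 3)
Stage 2: P2: F->3, A->2 (anticipating H). Choose F
Stage 1: P1: O->2, E->0 (anticipating F, H). Choose O
SPE path: O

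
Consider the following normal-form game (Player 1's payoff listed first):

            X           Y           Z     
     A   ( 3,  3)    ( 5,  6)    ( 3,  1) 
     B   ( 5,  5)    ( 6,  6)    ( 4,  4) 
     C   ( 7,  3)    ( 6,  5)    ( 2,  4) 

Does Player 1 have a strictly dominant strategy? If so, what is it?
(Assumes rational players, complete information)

No strictly dominant strategy exists for Player 1

Work:
A strategy strictly dominates another if it gives a strictly higher payoff against every opponent action. Compare each pair of P1's strategies column-by-column:
  A vs B: [3 vs 5, 5 vs 6, 3 vs 4] → A does not strictly dominate B (column X: 3 ≤ 5)
  A vs C: [3 vs 7, 5 vs 6, 3 vs 2] → A does not strictly dominate C (column X: 3 ≤ 7)
  B vs A: [5 vs 3, 6 vs 5, 4 vs 3] → B strictly dominates A
  B vs C: [5 vs 7, 6 vs 6, 4 vs 2] → B does not strictly dominate C (column X: 5 ≤ 7)
  C vs A: [7 vs 3, 6 vs 5, 2 vs 3] → C does not strictly dominate A (column Z: 2 ≤ 3)
  C vs B: [7 vs 5, 6 vs 6, 2 vs 4] → C does not strictly dominate B (column Y: 6 ≤ 6)
No single strategy strictly dominates all others → no strictly dominant strategy.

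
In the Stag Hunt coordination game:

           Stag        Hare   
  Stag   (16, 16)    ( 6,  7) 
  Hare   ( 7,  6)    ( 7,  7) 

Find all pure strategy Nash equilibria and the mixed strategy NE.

Pure NE: (Stag, Stag) and (Hare, Hare); Mixed NE: p = 0.1, q = 0.1

Work:
Check pure NE:
(Stag, Stag): (16, 16) - no unilateral deviation beneficial
(Hare, Hare): (7, 7) - no unilateral deviation beneficial
Mixed NE: P1 plays Stag with p = 0.1, P2 plays Stag with q = 0.1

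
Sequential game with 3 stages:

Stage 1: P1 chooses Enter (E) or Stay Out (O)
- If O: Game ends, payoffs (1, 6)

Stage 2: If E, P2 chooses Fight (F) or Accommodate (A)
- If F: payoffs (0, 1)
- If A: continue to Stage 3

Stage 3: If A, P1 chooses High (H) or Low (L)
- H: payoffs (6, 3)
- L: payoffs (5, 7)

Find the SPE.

SPE: (E, A, H); Outcome (6, 3)

Work:
Stage 3: P1 chooses H (6 vs 5)
Stage 2: P2: F->1, A->3 (anticipating H). Choose A
Stage 1: P1: O->1, E->6 (anticipating A, H). Choose E
SPE path: E -> A -> H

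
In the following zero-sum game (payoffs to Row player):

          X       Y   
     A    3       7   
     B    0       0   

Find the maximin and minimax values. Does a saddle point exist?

Maximin = 3, Minimax = 3, Saddle: True

Work:
Row minimums: [3, 0] → maximin = 3
Column maximums: [3, 7] → minimax = 3
Saddle point exists! Game value = 3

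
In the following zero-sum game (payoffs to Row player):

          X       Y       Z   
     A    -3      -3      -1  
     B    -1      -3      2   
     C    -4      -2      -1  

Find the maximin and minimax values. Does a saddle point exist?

Maximin = -3, Minimax = -2, Saddle: False

Work:
Row minimums: [-3, -3, -4] → maximin = -3
Column maximums: [-1, -2, 2] → minimax = -2
No saddle point (maximin ≠ minimax). Mixed strategy needed.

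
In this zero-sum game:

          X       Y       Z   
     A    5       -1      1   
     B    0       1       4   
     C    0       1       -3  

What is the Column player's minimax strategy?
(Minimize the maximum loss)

Column should play Y, value = 1

Work:
Column player minimizes Row's maximum payoff:
Column X: max payoff to Row = 5
Column Y: max payoff to Row = 1
Column Z: max payoff to Row = 4
Minimum is 1, achieved by column Y.
Minimax strategy: Y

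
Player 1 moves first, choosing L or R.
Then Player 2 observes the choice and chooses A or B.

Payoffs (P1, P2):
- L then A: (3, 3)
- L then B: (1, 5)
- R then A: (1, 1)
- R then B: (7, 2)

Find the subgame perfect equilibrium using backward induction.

P1 plays R, P2 plays B after L and B after R; Payoff (7, 2)

Work:
Backward induction:
After L: P2 chooses B → P1 gets 1
After R: P2 chooses B → P1 gets 7
P1 chooses R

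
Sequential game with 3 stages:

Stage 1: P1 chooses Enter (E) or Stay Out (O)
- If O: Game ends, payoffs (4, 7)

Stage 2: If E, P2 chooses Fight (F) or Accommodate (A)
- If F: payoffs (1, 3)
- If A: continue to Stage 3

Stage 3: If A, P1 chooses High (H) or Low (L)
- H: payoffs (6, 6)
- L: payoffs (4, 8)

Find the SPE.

SPE: (E, A, H); Outcome (6, 6)

Work:
Stage 3: P1 chooses H (6 vs 4)
Stage 2: P2: F->3, A->6 (anticipating H). Choose A
Stage 1: P1: O->4, E->6 (anticipating A, H). Choose E
SPE path: E -> A -> H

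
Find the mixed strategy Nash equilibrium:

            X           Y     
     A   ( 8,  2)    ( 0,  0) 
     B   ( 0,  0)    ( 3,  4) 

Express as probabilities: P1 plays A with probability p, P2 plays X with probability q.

p = 0.6667, q = 0.2727

Work:
Find probabilities that make opponent indifferent:
P2 chooses q to make P1 indifferent between A and B
P1 chooses p to make P2 indifferent between X and Y
Mixed NE: P1 plays (A: 0.6667, B: 0.3333), P2 plays (X: 0.2727, Y: 0.7273)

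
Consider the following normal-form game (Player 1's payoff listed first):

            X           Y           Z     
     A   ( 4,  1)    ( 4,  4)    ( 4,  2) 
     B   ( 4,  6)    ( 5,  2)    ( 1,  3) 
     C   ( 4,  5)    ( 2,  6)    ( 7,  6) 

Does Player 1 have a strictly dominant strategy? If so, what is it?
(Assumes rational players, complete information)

No strictly dominant strategy exists for Player 1

Work:
A strategy strictly dominates another if it gives a strictly higher payoff against every opponent action. Compare each pair of P1's strategies column-by-column:
  A vs B: [4 vs 4, 4 vs 5, 4 vs 1] → A does not strictly dominate B (column X: 4 ≤ 4)
  A vs C: [4 vs 4, 4 vs 2, 4 vs 7] → A does not strictly dominate C (column X: 4 ≤ 4)
  B vs A: [4 vs 4, 5 vs 4, 1 vs 4] → B does not strictly dominate A (column X: 4 ≤ 4)
  B vs C: [4 vs 4, 5 vs 2, 1 vs 7] → B does not strictly dominate C (column X: 4 ≤ 4)
  C vs A: [4 vs 4, 2 vs 4, 7 vs 4] → C does not strictly dominate A (column X: 4 ≤ 4)
  C vs B: [4 vs 4, 2 vs 5, 7 vs 1] → C does not strictly dominate B (column X: 4 ≤ 4)
No single strategy strictly dominates all others → no strictly dominant strategy.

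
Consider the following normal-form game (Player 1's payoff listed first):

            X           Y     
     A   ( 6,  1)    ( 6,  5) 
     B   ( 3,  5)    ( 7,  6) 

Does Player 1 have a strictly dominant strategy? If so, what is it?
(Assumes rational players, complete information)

No strictly dominant strategy exists for Player 1

Work:
A strategy strictly dominates another if it gives a strictly higher payoff against every opponent action. Compare each pair of P1's strategies column-by-column:
  A vs B: [6 vs 3, 6 vs 7] → A does not strictly dominate B (column Y: 6 ≤ 7)
  B vs A: [3 vs 6, 7 vs 6] → B does not strictly dominate A (column X: 3 ≤ 6)
No single strategy strictly dominates all others → no strictly dominant strategy.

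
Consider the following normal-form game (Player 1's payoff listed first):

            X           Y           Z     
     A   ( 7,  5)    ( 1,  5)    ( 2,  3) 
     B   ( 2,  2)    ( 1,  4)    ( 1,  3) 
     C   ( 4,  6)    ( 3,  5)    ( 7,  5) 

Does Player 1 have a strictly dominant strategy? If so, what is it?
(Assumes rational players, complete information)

No strictly dominant strategy exists for Player 1

Work:
A strategy strictly dominates another if it gives a strictly higher payoff against every opponent action. Compare each pair of P1's strategies column-by-column:
  A vs B: [7 vs 2, 1 vs 1, 2 vs 1] → A does not strictly dominate B (column Y: 1 ≤ 1)
  A vs C: [7 vs 4, 1 vs 3, 2 vs 7] → A does not strictly dominate C (column Y: 1 ≤ 3)
  B vs A: [2 vs 7, 1 vs 1, 1 vs 2] → B does not strictly dominate A (column X: 2 ≤ 7)
  B vs C: [2 vs 4, 1 vs 3, 1 vs 7] → B does not strictly dominate C (column X: 2 ≤ 4)
  C vs A: [4 vs 7, 3 vs 1, 7 vs 2] → C does not strictly dominate A (column X: 4 ≤ 7)
  C vs B: [4 vs 2, 3 vs 1, 7 vs 1] → C strictly dominates B
No single strategy strictly dominates all others → no strictly dominant strategy.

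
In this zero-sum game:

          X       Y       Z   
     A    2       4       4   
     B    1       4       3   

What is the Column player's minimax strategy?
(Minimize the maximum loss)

Column should play X, value = 2

Work:
Column player minimizes Row's maximum payoff:
Column X: max payoff to Row = 2
Column Y: max payoff to Row = 4
Column Z: max payoff to Row = 4
Minimum is 2, achieved by column X.
Minimax strategy: X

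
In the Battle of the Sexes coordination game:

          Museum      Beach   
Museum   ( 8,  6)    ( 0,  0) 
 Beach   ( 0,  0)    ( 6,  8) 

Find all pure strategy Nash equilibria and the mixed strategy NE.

Pure NE: (Museum, Museum) and (Beach, Beach); Mixed NE: p = 0.5714, q = 0.4286

Work:
Check pure NE:
(Museum, Museum): (8, 6) - no unilateral deviation beneficial
(Beach, Beach): (6, 8) - no unilateral deviation beneficial
Mixed NE: P1 plays Museum with p = 0.5714, P2 plays Museum with q = 0.4286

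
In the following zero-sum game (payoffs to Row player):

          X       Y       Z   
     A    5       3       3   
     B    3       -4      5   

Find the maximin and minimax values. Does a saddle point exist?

Maximin = 3, Minimax = 3, Saddle: True

Work:
Row minimums: [3, -4] → maximin = 3
Column maximums: [5, 3, 5] → minimax = 3
Saddle point exists! Game value = 3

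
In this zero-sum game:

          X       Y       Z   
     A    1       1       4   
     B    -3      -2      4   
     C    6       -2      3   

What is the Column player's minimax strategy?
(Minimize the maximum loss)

Column should play Y, value = 1

Work:
Column player minimizes Row's maximum payoff:
Column X: max payoff to Row = 6
Column Y: max payoff to Row = 1
Column Z: max payoff to Row = 4
Minimum is 1, achieved by column Y.
Minimax strategy: Y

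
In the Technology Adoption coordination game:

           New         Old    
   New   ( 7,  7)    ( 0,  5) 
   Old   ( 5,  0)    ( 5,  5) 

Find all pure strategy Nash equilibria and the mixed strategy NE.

Pure NE: (New, New) and (Old, Old); Mixed NE: p = 0.7143, q = 0.7143

Work:
Check pure NE:
(New, New): (7, 7) - no unilateral deviation beneficial
(Old, Old): (5, 5) - no unilateral deviation beneficial
Mixed NE: P1 plays New with p = 0.7143, P2 plays New with q = 0.7143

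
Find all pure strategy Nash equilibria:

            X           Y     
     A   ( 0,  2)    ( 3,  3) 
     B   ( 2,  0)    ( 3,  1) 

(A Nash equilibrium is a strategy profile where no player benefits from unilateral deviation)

Nash equilibrium: (A, Y), (B, Y)

Work:
Best responses:
  P1 vs X: payoffs [0, 2] → best response B (payoff 2)
  P1 vs Y: payoffs [3, 3] → best response A/B (payoff 3)
  P2 vs A: payoffs [2, 3] → best response Y (payoff 3)
  P2 vs B: payoffs [0, 1] → best response Y (payoff 1)
Mutual best responses: (A,Y), (B,Y) → Nash equilibria.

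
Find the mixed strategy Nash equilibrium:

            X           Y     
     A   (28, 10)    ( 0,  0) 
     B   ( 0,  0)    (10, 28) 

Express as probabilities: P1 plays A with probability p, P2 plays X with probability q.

p = 0.7368, q = 0.2632

Work:
Find probabilities that make opponent indifferent:
P2 chooses q to make P1 indifferent between A and B
P1 chooses p to make P2 indifferent between X and Y
Mixed NE: P1 plays (A: 0.7368, B: 0.2632), P2 plays (X: 0.2632, Y: 0.7368)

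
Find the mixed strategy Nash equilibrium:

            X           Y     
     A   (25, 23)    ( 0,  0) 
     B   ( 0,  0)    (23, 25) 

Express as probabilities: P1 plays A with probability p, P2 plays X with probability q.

p = 0.5208, q = 0.4792

Work:
Find probabilities that make opponent indifferent:
P2 chooses q to make P1 indifferent between A and B
P1 chooses p to make P2 indifferent between X and Y
Mixed NE: P1 plays (A: 0.5208, B: 0.4792), P2 plays (X: 0.4792, Y: 0.5208)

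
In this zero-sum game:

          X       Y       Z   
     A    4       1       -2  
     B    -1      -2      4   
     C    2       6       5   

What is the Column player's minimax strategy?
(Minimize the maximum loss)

Column should play X, value = 4

Work:
Column player minimizes Row's maximum payoff:
Column X: max payoff to Row = 4
Column Y: max payoff to Row = 6
Column Z: max payoff to Row = 5
Minimum is 4, achieved by column X.
Minimax strategy: X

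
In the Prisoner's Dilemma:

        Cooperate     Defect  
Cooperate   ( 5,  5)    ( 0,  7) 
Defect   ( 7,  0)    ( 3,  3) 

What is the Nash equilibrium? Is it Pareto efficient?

(Defect, Defect) is NE; not Pareto efficient

Work:
Defect dominates Cooperate for both players:
If P2 cooperates: Defect (7) > Cooperate (5)
If P2 defects: Defect (3) > Cooperate (0)
NE: (Defect, Defect) with payoff (3, 3)
But (Cooperate, Cooperate) = (5, 5) Pareto dominates (3, 3)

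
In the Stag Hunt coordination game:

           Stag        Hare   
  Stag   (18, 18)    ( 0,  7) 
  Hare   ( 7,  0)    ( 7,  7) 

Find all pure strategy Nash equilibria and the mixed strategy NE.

Pure NE: (Stag, Stag) and (Hare, Hare); Mixed NE: p = 0.3889, q = 0.3889

Work:
Check pure NE:
(Stag, Stag): (18, 18) - no unilateral deviation beneficial
(Hare, Hare): (7, 7) - no unilateral deviation beneficial
Mixed NE: P1 plays Stag with p = 0.3889, P2 plays Stag with q = 0.3889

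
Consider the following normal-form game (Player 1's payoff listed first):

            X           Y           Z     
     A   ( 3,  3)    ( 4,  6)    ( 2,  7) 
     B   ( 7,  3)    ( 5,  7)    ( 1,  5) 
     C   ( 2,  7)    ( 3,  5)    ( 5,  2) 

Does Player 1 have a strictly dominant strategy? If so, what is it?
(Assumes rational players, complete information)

No strictly dominant strategy exists for Player 1

Work:
A strategy strictly dominates another if it gives a strictly higher payoff against every opponent action. Compare each pair of P1's strategies column-by-column:
  A vs B: [3 vs 7, 4 vs 5, 2 vs 1] → A does not strictly dominate B (column X: 3 ≤ 7)
  A vs C: [3 vs 2, 4 vs 3, 2 vs 5] → A does not strictly dominate C (column Z: 2 ≤ 5)
  B vs A: [7 vs 3, 5 vs 4, 1 vs 2] → B does not strictly dominate A (column Z: 1 ≤ 2)
  B vs C: [7 vs 2, 5 vs 3, 1 vs 5] → B does not strictly dominate C (column Z: 1 ≤ 5)
  C vs A: [2 vs 3, 3 vs 4, 5 vs 2] → C does not strictly dominate A (column X: 2 ≤ 3)
  C vs B: [2 vs 7, 3 vs 5, 5 vs 1] → C does not strictly dominate B (column X: 2 ≤ 7)
No single strategy strictly dominates all others → no strictly dominant strategy.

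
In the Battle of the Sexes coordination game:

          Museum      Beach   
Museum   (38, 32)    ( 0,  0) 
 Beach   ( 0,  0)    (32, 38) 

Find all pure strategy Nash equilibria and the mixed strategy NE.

Pure NE: (Museum, Museum) and (Beach, Beach); Mixed NE: p = 0.5429, q = 0.4571

Work:
Check pure NE:
(Museum, Museum): (38, 32) - no unilateral deviation beneficial
(Beach, Beach): (32, 38) - no unilateral deviation beneficial
Mixed NE: P1 plays Museum with p = 0.5429, P2 plays Museum with q = 0.4571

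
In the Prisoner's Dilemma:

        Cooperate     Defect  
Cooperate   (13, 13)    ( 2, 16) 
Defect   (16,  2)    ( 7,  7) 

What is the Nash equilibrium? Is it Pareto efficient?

(Defect, Defect) is NE; not Pareto efficient

Work:
Defect dominates Cooperate for both players:
If P2 cooperates: Defect (16) > Cooperate (13)
If P2 defects: Defect (7) > Cooperate (2)
NE: (Defect, Defect) with payoff (7, 7)
But (Cooperate, Cooperate) = (13, 13) Pareto dominates (7, 7)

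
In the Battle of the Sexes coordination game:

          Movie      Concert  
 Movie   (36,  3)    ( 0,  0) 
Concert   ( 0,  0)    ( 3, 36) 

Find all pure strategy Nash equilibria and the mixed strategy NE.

Pure NE: (Movie, Movie) and (Concert, Concert); Mixed NE: p = 0.9231, q = 0.0769

Work:
Check pure NE:
(Movie, Movie): (36, 3) - no unilateral deviation beneficial
(Concert, Concert): (3, 36) - no unilateral deviation beneficial
Mixed NE: P1 plays Movie with p = 0.9231, P2 plays Movie with q = 0.0769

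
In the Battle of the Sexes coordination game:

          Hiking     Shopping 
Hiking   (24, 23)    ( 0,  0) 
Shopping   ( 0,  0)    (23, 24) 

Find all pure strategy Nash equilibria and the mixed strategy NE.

Pure NE: (Hiking, Hiking) and (Shopping, Shopping); Mixed NE: p = 0.5106, q = 0.4894

Work:
Check pure NE:
(Hiking, Hiking): (24, 23) - no unilateral deviation beneficial
(Shopping, Shopping): (23, 24) - no unilateral deviation beneficial
Mixed NE: P1 plays Hiking with p = 0.5106, P2 plays Hiking with q = 0.4894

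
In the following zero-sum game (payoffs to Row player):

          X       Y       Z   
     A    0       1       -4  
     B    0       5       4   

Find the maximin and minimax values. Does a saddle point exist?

Maximin = 0, Minimax = 0, Saddle: True

Work:
Row minimums: [-4, 0] → maximin = 0
Column maximums: [0, 5, 4] → minimax = 0
Saddle point exists! Game value = 0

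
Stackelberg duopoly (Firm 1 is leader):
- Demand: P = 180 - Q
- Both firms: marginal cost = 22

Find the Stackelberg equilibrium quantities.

q₁* (leader) = 79.0, q₂* (follower) = 39.5

Work:
Follower's reaction: q₂ = (a - c - q₁)/2
Leader substitutes: π₁ = q₁·(a - q₁ - (a-c-q₁)/2 - c)
FOC: q₁* = (180 - 22)/2 = 79.00
Then: q₂* = (180 - 22 - 79.0)/2 = 39.50
Leader has first-mover advantage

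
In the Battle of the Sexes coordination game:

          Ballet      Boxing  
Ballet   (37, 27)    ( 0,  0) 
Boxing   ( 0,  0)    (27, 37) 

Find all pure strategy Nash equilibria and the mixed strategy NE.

Pure NE: (Ballet, Ballet) and (Boxing, Boxing); Mixed NE: p = 0.5781, q = 0.4219

Work:
Check pure NE:
(Ballet, Ballet): (37, 27) - no unilateral deviation beneficial
(Boxing, Boxing): (27, 37) - no unilateral deviation beneficial
Mixed NE: P1 plays Ballet with p = 0.5781, P2 plays Ballet with q = 0.4219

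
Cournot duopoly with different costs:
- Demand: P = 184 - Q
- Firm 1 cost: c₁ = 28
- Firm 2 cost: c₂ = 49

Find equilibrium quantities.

q₁* = 59.0, q₂* = 38.0

Work:
Reaction: q₁ = (184 - 28 - q₂)/2
Reaction: q₂ = (184 - 49 - q₁)/2
Solve simultaneously:
q₁* = (184 - 2×28 + 49)/3 = 59.0
q₂* = (184 - 2×49 + 28)/3 = 38.0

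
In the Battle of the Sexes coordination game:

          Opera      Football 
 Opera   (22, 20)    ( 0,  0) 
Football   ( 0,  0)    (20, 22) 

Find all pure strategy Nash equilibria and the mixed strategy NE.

Pure NE: (Opera, Opera) and (Football, Football); Mixed NE: p = 0.5238, q = 0.4762

Work:
Check pure NE:
(Opera, Opera): (22, 20) - no unilateral deviation beneficial
(Football, Football): (20, 22) - no unilateral deviation beneficial
Mixed NE: P1 plays Opera with p = 0.5238, P2 plays Opera with q = 0.4762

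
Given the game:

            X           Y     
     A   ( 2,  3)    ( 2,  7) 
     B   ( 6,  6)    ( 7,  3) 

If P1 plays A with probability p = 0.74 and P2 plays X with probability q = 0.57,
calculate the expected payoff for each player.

E[P1] = 3.1518, E[P2] = 4.7174

Work:
E[P1] = p·q·π₁(A,X) + p·(1-q)·π₁(A,Y) + (1-p)·q·π₁(B,X) + (1-p)·(1-q)·π₁(B,Y)
= 0.74·0.57·2 + 0.74·0.43·2 + 0.26·0.57·6 + 0.26·0.43·7
= 3.1518

E[P2] = 4.7174 (similar calculation)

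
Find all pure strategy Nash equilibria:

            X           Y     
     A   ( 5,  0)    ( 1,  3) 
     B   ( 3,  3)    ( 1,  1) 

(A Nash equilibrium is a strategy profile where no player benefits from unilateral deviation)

Nash equilibrium: (A, Y)

Work:
Best responses:
  P1 vs X: payoffs [5, 3] → best response A (payoff 5)
  P1 vs Y: payoffs [1, 1] → best response A/B (payoff 1)
  P2 vs A: payoffs [0, 3] → best response Y (payoff 3)
  P2 vs B: payoffs [3, 1] → best response X (payoff 3)
Mutual best responses: (A,Y) → Nash equilibria.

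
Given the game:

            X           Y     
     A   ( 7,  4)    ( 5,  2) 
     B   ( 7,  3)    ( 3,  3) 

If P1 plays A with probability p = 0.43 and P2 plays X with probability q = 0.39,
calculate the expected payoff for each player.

E[P1] = 5.0846, E[P2] = 2.9054

Work:
E[P1] = p·q·π₁(A,X) + p·(1-q)·π₁(A,Y) + (1-p)·q·π₁(B,X) + (1-p)·(1-q)·π₁(B,Y)
= 0.43·0.39·7 + 0.43·0.61·5 + 0.57·0.39·7 + 0.57·0.61·3
= 5.0846

E[P2] = 2.9054 (similar calculation)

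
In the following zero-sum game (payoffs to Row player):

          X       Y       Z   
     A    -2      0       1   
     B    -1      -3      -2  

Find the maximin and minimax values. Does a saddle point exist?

Maximin = -2, Minimax = -1, Saddle: False

Work:
Row minimums: [-2, -3] → maximin = -2
Column maximums: [-1, 0, 1] → minimax = -1
No saddle point (maximin ≠ minimax). Mixed strategy needed.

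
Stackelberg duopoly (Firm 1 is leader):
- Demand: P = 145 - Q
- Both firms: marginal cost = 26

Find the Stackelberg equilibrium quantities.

q₁* (leader) = 59.5, q₂* (follower) = 29.75

Work:
Follower's reaction: q₂ = (a - c - q₁)/2
Leader substitutes: π₁ = q₁·(a - q₁ - (a-c-q₁)/2 - c)
FOC: q₁* = (145 - 26)/2 = 59.50
Then: q₂* = (145 - 26 - 59.5)/2 = 29.75
Leader has first-mover advantage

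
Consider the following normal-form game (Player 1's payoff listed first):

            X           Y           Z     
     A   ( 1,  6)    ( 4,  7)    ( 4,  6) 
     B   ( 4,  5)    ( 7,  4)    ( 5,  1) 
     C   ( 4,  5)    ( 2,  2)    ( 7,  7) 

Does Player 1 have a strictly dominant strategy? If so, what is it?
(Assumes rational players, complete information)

No strictly dominant strategy exists for Player 1

Work:
A strategy strictly dominates another if it gives a strictly higher payoff against every opponent action. Compare each pair of P1's strategies column-by-column:
  A vs B: [1 vs 4, 4 vs 7, 4 vs 5] → A does not strictly dominate B (column X: 1 ≤ 4)
  A vs C: [1 vs 4, 4 vs 2, 4 vs 7] → A does not strictly dominate C (column X: 1 ≤ 4)
  B vs A: [4 vs 1, 7 vs 4, 5 vs 4] → B strictly dominates A
  B vs C: [4 vs 4, 7 vs 2, 5 vs 7] → B does not strictly dominate C (column X: 4 ≤ 4)
  C vs A: [4 vs 1, 2 vs 4, 7 vs 4] → C does not strictly dominate A (column Y: 2 ≤ 4)
  C vs B: [4 vs 4, 2 vs 7, 7 vs 5] → C does not strictly dominate B (column X: 4 ≤ 4)
No single strategy strictly dominates all others → no strictly dominant strategy.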